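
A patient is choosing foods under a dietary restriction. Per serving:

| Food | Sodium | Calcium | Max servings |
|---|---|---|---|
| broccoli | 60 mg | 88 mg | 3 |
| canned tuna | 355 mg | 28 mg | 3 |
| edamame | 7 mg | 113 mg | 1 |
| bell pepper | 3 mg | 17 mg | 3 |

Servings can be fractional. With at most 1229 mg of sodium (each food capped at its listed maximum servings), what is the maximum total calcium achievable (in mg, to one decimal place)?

Calcium per mg sodium: edamame 16.14, bell pepper 5.667, broccoli 1.467, canned tuna 0.07887.
Take 1 serving of edamame: uses 7 mg sodium, +113.0 mg calcium (running total 113.0 mg).
Take 3 servings of bell pepper: uses 9 mg sodium, +51.0 mg calcium (running total 164.0 mg).
Take 3 servings of broccoli: uses 180 mg sodium, +264.0 mg calcium (running total 428.0 mg).
Take 2.91 servings of canned tuna: uses 1033 mg sodium, +81.5 mg calcium (running total 509.5 mg).
Greedy by best ratio exhausts the sodium allowance optimally: 509.5 mg.

509.5 mg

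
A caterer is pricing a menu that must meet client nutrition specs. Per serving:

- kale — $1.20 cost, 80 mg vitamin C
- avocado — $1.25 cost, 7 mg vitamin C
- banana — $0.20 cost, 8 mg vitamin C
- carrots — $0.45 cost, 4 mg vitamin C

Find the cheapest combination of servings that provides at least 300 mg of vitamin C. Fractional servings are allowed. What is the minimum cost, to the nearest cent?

Cost per mg of vitamin C: kale $0.0150, banana $0.0250, carrots $0.1125, avocado $0.1786.
With no serving limits, use only kale: 300 mg / 80 mg = 3.75 servings × $1.20 = $4.50.

$4.50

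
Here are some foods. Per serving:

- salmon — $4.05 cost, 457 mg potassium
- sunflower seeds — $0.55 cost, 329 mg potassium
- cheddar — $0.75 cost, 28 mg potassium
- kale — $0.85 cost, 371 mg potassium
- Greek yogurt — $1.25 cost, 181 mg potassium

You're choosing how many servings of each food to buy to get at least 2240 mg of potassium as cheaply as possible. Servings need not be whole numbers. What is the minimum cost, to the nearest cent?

$3.74

Cost per mg of potassium: sunflower seeds $0.0017, kale $0.0023, Greek yogurt $0.0069, salmon $0.0089, cheddar $0.0268.
With no serving limits, use only sunflower seeds: 2240 mg / 329 mg = 6.809 servings × $0.55 = $3.74.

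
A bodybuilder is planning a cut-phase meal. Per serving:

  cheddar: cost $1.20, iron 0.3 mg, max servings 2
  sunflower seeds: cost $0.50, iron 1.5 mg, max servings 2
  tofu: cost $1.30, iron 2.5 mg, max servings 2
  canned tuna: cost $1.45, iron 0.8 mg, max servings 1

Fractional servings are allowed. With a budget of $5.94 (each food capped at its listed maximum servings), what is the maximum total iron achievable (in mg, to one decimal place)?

9.0 mg

Iron per dollar: sunflower seeds 3, tofu 1.923, canned tuna 0.5517, cheddar 0.25.
Take 2 servings of sunflower seeds: spends $1.00, +3.0 mg iron (running total 3.0 mg).
Take 2 servings of tofu: spends $2.60, +5.0 mg iron (running total 8.0 mg).
Take 1 serving of canned tuna: spends $1.45, +0.8 mg iron (running total 8.8 mg).
Take 0.7417 servings of cheddar: spends $0.89, +0.2 mg iron (running total 9.0 mg).
Greedy by best ratio exhausts the cost allowance optimally: 9.0 mg.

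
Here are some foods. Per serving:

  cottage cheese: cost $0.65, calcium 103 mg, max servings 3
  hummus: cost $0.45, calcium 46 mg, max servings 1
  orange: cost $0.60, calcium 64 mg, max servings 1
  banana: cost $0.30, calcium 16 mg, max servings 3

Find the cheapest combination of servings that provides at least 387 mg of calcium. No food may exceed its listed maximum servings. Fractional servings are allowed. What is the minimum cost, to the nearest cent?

$2.69

Cost per mg of calcium: cottage cheese $0.0063, orange $0.0094, hummus $0.0098, banana $0.0187.
Take 3 servings of cottage cheese: +309.0 mg calcium for $1.95 (total $1.95, still need 78.0 mg).
Take 1 serving of orange: +64.0 mg calcium for $0.60 (total $2.55, still need 14.0 mg).
Take 0.3043 servings of hummus: +14.0 mg calcium for $0.14 (total $2.69, still need 0.0 mg).
Filling from the cheapest source first is optimal under one linear minimum: $2.69.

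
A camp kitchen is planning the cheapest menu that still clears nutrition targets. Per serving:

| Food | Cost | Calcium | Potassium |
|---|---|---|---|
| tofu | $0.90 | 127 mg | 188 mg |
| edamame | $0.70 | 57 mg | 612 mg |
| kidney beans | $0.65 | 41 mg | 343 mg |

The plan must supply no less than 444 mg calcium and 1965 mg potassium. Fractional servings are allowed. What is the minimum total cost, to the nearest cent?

$3.88

tofu only: max(444/127, 1965/188) = 10.45 servings → $9.41.
edamame only: max(444/57, 1965/612) = 7.789 servings → $5.45.
kidney beans only: max(444/41, 1965/343) = 10.83 servings → $7.04.
tofu + edamame with both tight: 2.384 servings and 2.479 servings → $3.88.
tofu + kidney beans with both tight: 2.001 servings and 4.632 servings → $4.81.
edamame + kidney beans with both targets exact would need a negative amount; discard.
The minimum over all feasible corners is $3.88.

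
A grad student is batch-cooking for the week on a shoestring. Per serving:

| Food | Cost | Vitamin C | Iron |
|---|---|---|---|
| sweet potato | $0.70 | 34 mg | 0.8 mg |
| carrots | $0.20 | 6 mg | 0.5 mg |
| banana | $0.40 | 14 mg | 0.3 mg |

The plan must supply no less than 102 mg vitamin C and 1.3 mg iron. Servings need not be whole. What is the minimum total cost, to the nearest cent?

$2.10

Minimising a linear cost over {vitamin C ≥ 102, iron ≥ 1.3, servings ≥ 0} — the optimum is at a vertex, using one or two foods.
sweet potato only: max(102/34, 1.3/0.8) = 3 servings → $2.10.
carrots only: max(102/6, 1.3/0.5) = 17 servings → $3.40.
banana only: max(102/14, 1.3/0.3) = 7.286 servings → $2.91.
sweet potato + carrots with both targets exact would need a negative amount; discard.
sweet potato + banana with both targets exact would need a negative amount; discard.
carrots + banana with both targets exact would need a negative amount; discard.
The minimum over all feasible corners is $2.10.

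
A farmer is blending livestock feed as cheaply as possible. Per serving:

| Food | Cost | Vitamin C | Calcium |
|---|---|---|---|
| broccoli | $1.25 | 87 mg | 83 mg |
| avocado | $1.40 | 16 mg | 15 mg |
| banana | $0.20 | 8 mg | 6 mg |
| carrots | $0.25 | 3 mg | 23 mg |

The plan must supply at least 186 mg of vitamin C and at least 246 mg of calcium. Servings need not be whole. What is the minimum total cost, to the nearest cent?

Check every corner: each single food scaled to meet both minima, and each pair solved so both constraints bind.
broccoli only: max(186/87, 246/83) = 2.964 servings → $3.70.
avocado only: max(186/16, 246/15) = 16.4 servings → $22.96.
banana only: max(186/8, 246/6) = 41 servings → $8.20.
carrots only: max(186/3, 246/23) = 62 servings → $15.50.
broccoli + avocado: intersection lies outside the first quadrant.
broccoli + banana: intersection lies outside the first quadrant.
broccoli + carrots with both tight: 2.021 servings and 3.404 servings → $3.38.
avocado + banana with both targets exact would need a negative amount; discard.
avocado + carrots with both tight: 10.96 servings and 3.548 servings → $16.23.
banana + carrots with both tight: 21.33 servings and 5.133 servings → $5.55.
Cheapest feasible corner: $3.38.

$3.38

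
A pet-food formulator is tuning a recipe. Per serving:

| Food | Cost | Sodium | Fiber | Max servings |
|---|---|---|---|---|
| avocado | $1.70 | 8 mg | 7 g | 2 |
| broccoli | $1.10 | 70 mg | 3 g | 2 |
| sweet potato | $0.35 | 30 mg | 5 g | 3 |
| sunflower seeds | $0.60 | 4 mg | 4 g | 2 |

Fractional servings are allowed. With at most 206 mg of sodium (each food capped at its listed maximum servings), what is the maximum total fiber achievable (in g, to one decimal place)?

40.9 g

Fiber per mg sodium: sunflower seeds 1, avocado 0.875, sweet potato 0.1667, broccoli 0.04286.
Take 2 servings of sunflower seeds: uses 8 mg sodium, +8.0 g fiber (running total 8.0 g).
Take 2 servings of avocado: uses 16 mg sodium, +14.0 g fiber (running total 22.0 g).
Take 3 servings of sweet potato: uses 90 mg sodium, +15.0 g fiber (running total 37.0 g).
Take 1.314 servings of broccoli: uses 92 mg sodium, +3.9 g fiber (running total 40.9 g).
Greedy by best ratio exhausts the sodium allowance optimally: 40.9 g.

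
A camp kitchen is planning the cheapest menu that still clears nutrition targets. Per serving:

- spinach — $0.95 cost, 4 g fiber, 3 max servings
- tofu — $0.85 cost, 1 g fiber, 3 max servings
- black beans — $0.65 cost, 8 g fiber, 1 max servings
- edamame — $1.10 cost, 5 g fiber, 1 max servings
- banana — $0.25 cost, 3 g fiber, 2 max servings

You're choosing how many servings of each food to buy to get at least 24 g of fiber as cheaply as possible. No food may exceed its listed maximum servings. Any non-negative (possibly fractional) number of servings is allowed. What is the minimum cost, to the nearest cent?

$3.44

Cost per g of fiber: black beans $0.0813, banana $0.0833, edamame $0.2200, spinach $0.2375, tofu $0.8500.
Take 1 serving of black beans: +8.0 g fiber for $0.65 (total $0.65, still need 16.0 g).
Take 2 servings of banana: +6.0 g fiber for $0.50 (total $1.15, still need 10.0 g).
Take 1 serving of edamame: +5.0 g fiber for $1.10 (total $2.25, still need 5.0 g).
Take 1.25 servings of spinach: +5.0 g fiber for $1.19 (total $3.44, still need 0.0 g).
Filling from the cheapest source first is optimal under one linear minimum: $3.44.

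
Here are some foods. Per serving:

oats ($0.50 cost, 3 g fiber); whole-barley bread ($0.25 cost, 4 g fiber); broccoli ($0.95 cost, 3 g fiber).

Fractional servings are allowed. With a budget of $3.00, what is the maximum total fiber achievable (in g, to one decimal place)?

48.0 g

Fiber per dollar: whole-barley bread 16, oats 6, broccoli 3.158.
With no serving limits, spend the whole cost allowance on whole-barley bread: $3.00 / $0.25 × 4 g = 48.0 g.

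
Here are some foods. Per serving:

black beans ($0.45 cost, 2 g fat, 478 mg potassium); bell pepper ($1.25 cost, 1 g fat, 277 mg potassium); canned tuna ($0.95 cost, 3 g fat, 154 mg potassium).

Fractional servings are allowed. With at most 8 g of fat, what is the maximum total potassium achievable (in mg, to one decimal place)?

Potassium per g fat: bell pepper 277, black beans 239, canned tuna 51.33.
With no serving limits, spend the whole fat allowance on bell pepper: 8 g / 1 g × 277 mg = 2216.0 mg.

2216.0 mg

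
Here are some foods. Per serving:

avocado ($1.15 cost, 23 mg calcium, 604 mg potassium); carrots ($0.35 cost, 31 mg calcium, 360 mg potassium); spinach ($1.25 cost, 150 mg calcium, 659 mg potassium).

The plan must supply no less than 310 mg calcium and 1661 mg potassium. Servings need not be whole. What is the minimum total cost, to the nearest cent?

$2.71

A basic optimal solution has at most two foods positive. Try each food alone and each pair with both targets met exactly.
avocado only: max(310/23, 1661/604) = 13.48 servings → $15.50.
carrots only: max(310/31, 1661/360) = 10 servings → $3.50.
spinach only: max(310/150, 1661/659) = 2.52 servings → $3.15.
avocado + carrots: the both-tight solution has a negative serving — not a feasible corner.
avocado + spinach with both tight: 0.5946 servings and 1.975 servings → $3.15.
carrots + spinach with both tight: 1.336 servings and 1.791 servings → $2.71.
The minimum over all feasible corners is $2.71.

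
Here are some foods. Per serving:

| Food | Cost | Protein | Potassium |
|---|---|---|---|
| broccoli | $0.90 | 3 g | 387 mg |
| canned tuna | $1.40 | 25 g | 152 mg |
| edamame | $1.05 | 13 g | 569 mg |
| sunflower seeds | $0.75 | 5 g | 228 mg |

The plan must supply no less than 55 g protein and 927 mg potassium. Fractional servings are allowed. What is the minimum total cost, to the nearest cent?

$3.47

Compare the cost at each extreme point of the feasible region.
broccoli only: max(55/3, 927/387) = 18.33 servings → $16.50.
canned tuna only: max(55/25, 927/152) = 6.099 servings → $8.54.
edamame only: max(55/13, 927/569) = 4.231 servings → $4.44.
sunflower seeds only: max(55/5, 927/228) = 11 servings → $8.25.
broccoli + canned tuna with both tight: 1.607 servings and 2.007 servings → $4.26.
broccoli + edamame with both targets exact would need a negative amount; discard.
broccoli + sunflower seeds with both targets exact would need a negative amount; discard.
canned tuna + edamame with both tight: 1.571 servings and 1.209 servings → $3.47.
canned tuna + sunflower seeds with both tight: 1.6 servings and 2.999 servings → $4.49.
edamame + sunflower seeds: intersection lies outside the first quadrant.
So the least-cost plan costs $3.47.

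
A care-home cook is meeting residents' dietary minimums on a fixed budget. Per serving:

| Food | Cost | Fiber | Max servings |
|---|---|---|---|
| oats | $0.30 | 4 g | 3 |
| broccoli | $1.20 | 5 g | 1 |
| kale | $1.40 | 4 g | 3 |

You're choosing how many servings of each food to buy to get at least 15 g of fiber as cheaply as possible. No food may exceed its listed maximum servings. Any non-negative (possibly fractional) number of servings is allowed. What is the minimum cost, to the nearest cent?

Cost per g of fiber: oats $0.0750, broccoli $0.2400, kale $0.3500.
Take 3 servings of oats: +12.0 g fiber for $0.90 (total $0.90, still need 3.0 g).
Take 0.6 servings of broccoli: +3.0 g fiber for $0.72 (total $1.62, still need 0.0 g).
Greedy by cheapest-per-g is optimal for a single linear constraint, so the minimum cost is $1.62.

$1.62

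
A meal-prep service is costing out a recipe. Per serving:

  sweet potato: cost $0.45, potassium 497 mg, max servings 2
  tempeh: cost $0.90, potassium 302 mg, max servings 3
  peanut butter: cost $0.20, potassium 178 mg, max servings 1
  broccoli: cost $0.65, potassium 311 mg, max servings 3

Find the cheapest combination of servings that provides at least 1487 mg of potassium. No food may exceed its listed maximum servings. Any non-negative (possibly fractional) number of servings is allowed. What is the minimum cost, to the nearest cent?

Cost per mg of potassium: sweet potato $0.0009, peanut butter $0.0011, broccoli $0.0021, tempeh $0.0030.
Take 2 servings of sweet potato: +994.0 mg potassium for $0.90 (total $0.90, still need 493.0 mg).
Take 1 serving of peanut butter: +178.0 mg potassium for $0.20 (total $1.10, still need 315.0 mg).
Take 1.013 servings of broccoli: +315.0 mg potassium for $0.66 (total $1.76, still need 0.0 mg).
Greedy by cheapest-per-mg is optimal for a single linear constraint, so the minimum cost is $1.76.

$1.76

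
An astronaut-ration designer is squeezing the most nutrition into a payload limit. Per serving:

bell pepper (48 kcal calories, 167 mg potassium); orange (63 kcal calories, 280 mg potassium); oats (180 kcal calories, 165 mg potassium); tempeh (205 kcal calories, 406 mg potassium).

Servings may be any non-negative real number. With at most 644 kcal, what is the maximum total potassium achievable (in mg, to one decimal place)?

2862.2 mg

Potassium per kcal: orange 4.444, bell pepper 3.479, tempeh 1.98, oats 0.9167.
With no serving limits, spend the whole calories allowance on orange: 644 kcal / 63 kcal × 280 mg = 2862.2 mg.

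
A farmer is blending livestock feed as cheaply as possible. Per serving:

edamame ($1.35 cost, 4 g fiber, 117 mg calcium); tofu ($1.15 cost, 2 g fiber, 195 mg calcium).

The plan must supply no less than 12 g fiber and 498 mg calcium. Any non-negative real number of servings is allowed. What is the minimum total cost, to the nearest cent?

$4.56

With two linear requirements the optimum uses one or two foods; enumerate the corners.
edamame only: max(12/4, 498/117) = 4.256 servings → $5.75.
tofu only: max(12/2, 498/195) = 6 servings → $6.90.
edamame + tofu with both tight: 2.462 servings and 1.077 servings → $4.56.
Cheapest feasible corner: $4.56.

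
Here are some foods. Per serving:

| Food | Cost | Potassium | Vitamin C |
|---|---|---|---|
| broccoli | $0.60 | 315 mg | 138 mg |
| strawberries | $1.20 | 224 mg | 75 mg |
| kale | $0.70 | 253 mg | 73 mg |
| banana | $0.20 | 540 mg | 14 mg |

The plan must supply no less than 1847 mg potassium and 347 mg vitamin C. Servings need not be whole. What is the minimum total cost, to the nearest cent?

This is a tiny linear program; its minimum lies at a vertex of the feasible set. List the vertices and price them.
broccoli only: max(1847/315, 347/138) = 5.863 servings → $3.52.
strawberries only: max(1847/224, 347/75) = 8.246 servings → $9.89.
kale only: max(1847/253, 347/73) = 7.3 servings → $5.11.
banana only: max(1847/540, 347/14) = 24.79 servings → $4.96.
broccoli + strawberries: the both-tight solution has a negative serving — not a feasible corner.
broccoli + kale: the both-tight solution has a negative serving — not a feasible corner.
broccoli + banana with both tight: 2.304 servings and 2.076 servings → $1.80.
strawberries + kale: the both-tight solution has a negative serving — not a feasible corner.
strawberries + banana with both tight: 4.323 servings and 1.627 servings → $5.51.
kale + banana with both tight: 4.502 servings and 1.311 servings → $3.41.
The minimum over all feasible corners is $1.80.

$1.80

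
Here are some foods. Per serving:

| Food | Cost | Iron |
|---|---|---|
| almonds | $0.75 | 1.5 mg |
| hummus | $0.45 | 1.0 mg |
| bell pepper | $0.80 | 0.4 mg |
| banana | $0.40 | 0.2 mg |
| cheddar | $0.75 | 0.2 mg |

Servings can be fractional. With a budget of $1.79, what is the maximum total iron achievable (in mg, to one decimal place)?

4.0 mg

Iron per dollar: hummus 2.222, almonds 2, bell pepper 0.5, banana 0.5, cheddar 0.2667.
With no serving limits, spend the whole cost allowance on hummus: $1.79 / $0.45 × 1.0 mg = 4.0 mg.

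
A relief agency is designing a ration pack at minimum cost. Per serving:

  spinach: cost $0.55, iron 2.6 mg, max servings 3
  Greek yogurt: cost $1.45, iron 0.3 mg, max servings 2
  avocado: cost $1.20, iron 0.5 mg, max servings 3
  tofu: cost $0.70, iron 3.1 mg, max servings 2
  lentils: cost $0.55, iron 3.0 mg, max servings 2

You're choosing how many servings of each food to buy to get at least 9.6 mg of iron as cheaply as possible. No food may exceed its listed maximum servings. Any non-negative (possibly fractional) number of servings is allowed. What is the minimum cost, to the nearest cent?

Cost per mg of iron: lentils $0.1833, spinach $0.2115, tofu $0.2258, avocado $2.4000, Greek yogurt $4.8333.
Take 2 servings of lentils: +6.0 mg iron for $1.10 (total $1.10, still need 3.6 mg).
Take 1.385 servings of spinach: +3.6 mg iron for $0.76 (total $1.86, still need 0.0 mg).
Filling from the cheapest source first is optimal under one linear minimum: $1.86.

$1.86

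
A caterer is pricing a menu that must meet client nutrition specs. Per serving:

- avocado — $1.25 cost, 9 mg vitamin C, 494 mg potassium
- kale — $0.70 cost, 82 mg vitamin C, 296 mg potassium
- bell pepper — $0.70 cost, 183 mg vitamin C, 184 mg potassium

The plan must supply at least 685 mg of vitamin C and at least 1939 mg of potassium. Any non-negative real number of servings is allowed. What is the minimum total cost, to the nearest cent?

This is a tiny linear program; its minimum lies at a vertex of the feasible set. List the vertices and price them.
avocado only: max(685/9, 1939/494) = 76.11 servings → $95.14.
kale only: max(685/82, 1939/296) = 8.354 servings → $5.85.
bell pepper only: max(685/183, 1939/184) = 10.54 servings → $7.38.
avocado + kale: intersection lies outside the first quadrant.
avocado + bell pepper with both tight: 2.578 servings and 3.616 servings → $5.75.
kale + bell pepper with both tight: 5.855 servings and 1.12 servings → $4.88.
So the least-cost plan costs $4.88.

$4.88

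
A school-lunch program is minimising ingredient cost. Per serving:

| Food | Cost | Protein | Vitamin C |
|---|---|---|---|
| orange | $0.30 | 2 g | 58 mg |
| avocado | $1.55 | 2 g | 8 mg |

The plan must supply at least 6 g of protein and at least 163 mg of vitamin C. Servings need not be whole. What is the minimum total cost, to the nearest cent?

This is a tiny linear program; its minimum lies at a vertex of the feasible set. List the vertices and price them.
orange only: max(6/2, 163/58) = 3 servings → $0.90.
avocado only: max(6/2, 163/8) = 20.38 servings → $31.58.
orange + avocado with both tight: 2.78 servings and 0.22 servings → $1.18.
The minimum over all feasible corners is $0.90.

$0.90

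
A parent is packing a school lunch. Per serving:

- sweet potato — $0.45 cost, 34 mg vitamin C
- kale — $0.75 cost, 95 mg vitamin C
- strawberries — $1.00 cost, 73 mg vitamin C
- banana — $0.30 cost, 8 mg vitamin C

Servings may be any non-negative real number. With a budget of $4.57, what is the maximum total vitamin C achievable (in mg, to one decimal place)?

Vitamin C per dollar: kale 126.7, sweet potato 75.56, strawberries 73, banana 26.67.
With no serving limits, spend the whole cost allowance on kale: $4.57 / $0.75 × 95 mg = 578.9 mg.

578.9 mg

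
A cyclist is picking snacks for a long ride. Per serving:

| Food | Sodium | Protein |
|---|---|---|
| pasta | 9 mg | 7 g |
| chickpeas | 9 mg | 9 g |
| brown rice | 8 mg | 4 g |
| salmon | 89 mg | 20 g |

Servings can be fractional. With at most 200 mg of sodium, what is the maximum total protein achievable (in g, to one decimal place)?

Protein per mg sodium: chickpeas 1, pasta 0.7778, brown rice 0.5, salmon 0.2247.
With no serving limits, spend the whole sodium allowance on chickpeas: 200 mg / 9 mg × 9 g = 200.0 g.

200.0 g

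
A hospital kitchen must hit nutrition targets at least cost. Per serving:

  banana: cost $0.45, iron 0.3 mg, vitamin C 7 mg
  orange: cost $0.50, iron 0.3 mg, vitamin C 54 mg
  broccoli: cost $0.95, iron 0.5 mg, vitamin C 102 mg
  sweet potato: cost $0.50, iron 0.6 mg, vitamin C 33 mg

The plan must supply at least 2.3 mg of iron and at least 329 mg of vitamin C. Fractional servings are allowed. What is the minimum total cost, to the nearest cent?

$3.27

banana only: max(2.3/0.3, 329/7) = 47 servings → $21.15.
orange only: max(2.3/0.3, 329/54) = 7.667 servings → $3.83.
broccoli only: max(2.3/0.5, 329/102) = 4.6 servings → $4.37.
sweet potato only: max(2.3/0.6, 329/33) = 9.97 servings → $4.98.
banana + orange with both tight: 1.809 servings and 5.858 servings → $3.74.
banana + broccoli with both tight: 2.587 servings and 3.048 servings → $4.06.
banana + sweet potato: the both-tight solution has a negative serving — not a feasible corner.
orange + broccoli: intersection lies outside the first quadrant.
orange + sweet potato with both tight: 5.4 servings and 1.133 servings → $3.27.
broccoli + sweet potato with both tight: 2.718 servings and 1.568 servings → $3.37.
So the least-cost plan costs $3.27.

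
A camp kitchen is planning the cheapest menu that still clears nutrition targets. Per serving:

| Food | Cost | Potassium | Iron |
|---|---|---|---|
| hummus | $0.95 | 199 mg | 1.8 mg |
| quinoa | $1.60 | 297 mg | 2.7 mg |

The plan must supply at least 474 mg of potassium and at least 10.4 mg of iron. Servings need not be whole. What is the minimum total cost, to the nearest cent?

This is a tiny linear program; its minimum lies at a vertex of the feasible set. List the vertices and price them.
hummus only: max(474/199, 10.4/1.8) = 5.778 servings → $5.49.
quinoa only: max(474/297, 10.4/2.7) = 3.852 servings → $6.16.
hummus + quinoa: the both-tight solution has a negative serving — not a feasible corner.
The minimum over all feasible corners is $5.49.

$5.49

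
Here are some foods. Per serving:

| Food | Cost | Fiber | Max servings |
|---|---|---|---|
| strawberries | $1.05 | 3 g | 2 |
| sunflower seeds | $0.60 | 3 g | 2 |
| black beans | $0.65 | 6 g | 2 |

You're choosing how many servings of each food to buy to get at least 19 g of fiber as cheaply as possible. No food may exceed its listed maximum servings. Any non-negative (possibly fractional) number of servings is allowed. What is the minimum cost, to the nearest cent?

$2.85

Cost per g of fiber: black beans $0.1083, sunflower seeds $0.2000, strawberries $0.3500.
Take 2 servings of black beans: +12.0 g fiber for $1.30 (total $1.30, still need 7.0 g).
Take 2 servings of sunflower seeds: +6.0 g fiber for $1.20 (total $2.50, still need 1.0 g).
Take 0.3333 servings of strawberries: +1.0 g fiber for $0.35 (total $2.85, still need 0.0 g).
Greedy by cheapest-per-g is optimal for a single linear constraint, so the minimum cost is $2.85.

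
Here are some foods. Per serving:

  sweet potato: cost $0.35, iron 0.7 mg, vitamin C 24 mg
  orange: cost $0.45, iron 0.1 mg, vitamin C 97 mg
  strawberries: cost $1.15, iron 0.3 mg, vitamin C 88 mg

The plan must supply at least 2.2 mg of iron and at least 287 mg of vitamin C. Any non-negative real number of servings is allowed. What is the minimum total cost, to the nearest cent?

$2.00

This is a tiny linear program; its minimum lies at a vertex of the feasible set. List the vertices and price them.
sweet potato only: max(2.2/0.7, 287/24) = 11.96 servings → $4.19.
orange only: max(2.2/0.1, 287/97) = 22 servings → $9.90.
strawberries only: max(2.2/0.3, 287/88) = 7.333 servings → $8.43.
sweet potato + orange with both tight: 2.82 servings and 2.261 servings → $2.00.
sweet potato + strawberries with both tight: 1.976 servings and 2.722 servings → $3.82.
orange + strawberries: intersection lies outside the first quadrant.
Cheapest feasible corner: $2.00.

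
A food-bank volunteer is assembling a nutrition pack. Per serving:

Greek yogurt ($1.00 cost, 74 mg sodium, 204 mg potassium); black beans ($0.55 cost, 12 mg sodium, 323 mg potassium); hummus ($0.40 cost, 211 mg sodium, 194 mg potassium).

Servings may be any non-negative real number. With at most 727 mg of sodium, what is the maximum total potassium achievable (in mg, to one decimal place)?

Potassium per mg sodium: black beans 26.92, Greek yogurt 2.757, hummus 0.9194.
With no serving limits, spend the whole sodium allowance on black beans: 727 mg / 12 mg × 323 mg = 19568.4 mg.

19568.4 mg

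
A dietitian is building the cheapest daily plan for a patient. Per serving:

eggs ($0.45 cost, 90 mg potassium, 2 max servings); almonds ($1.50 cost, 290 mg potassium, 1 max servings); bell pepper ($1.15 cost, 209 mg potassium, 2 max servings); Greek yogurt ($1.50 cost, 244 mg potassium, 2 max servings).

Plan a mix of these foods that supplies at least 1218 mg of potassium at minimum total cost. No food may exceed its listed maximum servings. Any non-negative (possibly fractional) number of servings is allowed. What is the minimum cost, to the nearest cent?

$6.73

Cost per mg of potassium: eggs $0.0050, almonds $0.0052, bell pepper $0.0055, Greek yogurt $0.0061.
Take 2 servings of eggs: +180.0 mg potassium for $0.90 (total $0.90, still need 1038.0 mg).
Take 1 serving of almonds: +290.0 mg potassium for $1.50 (total $2.40, still need 748.0 mg).
Take 2 servings of bell pepper: +418.0 mg potassium for $2.30 (total $4.70, still need 330.0 mg).
Take 1.352 servings of Greek yogurt: +330.0 mg potassium for $2.03 (total $6.73, still need 0.0 mg).
Filling from the cheapest source first is optimal under one linear minimum: $6.73.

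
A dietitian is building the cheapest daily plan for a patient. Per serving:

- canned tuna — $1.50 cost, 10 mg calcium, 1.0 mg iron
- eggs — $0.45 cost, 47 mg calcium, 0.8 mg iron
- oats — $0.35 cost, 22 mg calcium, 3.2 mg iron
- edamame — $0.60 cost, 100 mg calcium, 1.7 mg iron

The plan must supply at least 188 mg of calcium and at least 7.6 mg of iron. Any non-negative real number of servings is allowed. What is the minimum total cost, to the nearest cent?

For a min-cost LP with two ≥-constraints, a basic feasible solution has at most two positive variables.
canned tuna only: max(188/10, 7.6/1.0) = 18.8 servings → $28.20.
eggs only: max(188/47, 7.6/0.8) = 9.5 servings → $4.28.
oats only: max(188/22, 7.6/3.2) = 8.545 servings → $2.99.
edamame only: max(188/100, 7.6/1.7) = 4.471 servings → $2.68.
canned tuna + eggs with both tight: 5.303 servings and 2.872 servings → $9.25.
canned tuna + oats with both targets exact would need a negative amount; discard.
canned tuna + edamame with both tight: 5.306 servings and 1.349 servings → $8.77.
eggs + oats with both tight: 3.271 servings and 1.557 servings → $2.02.
eggs + edamame: the both-tight solution has a negative serving — not a feasible corner.
oats + edamame with both tight: 1.558 servings and 1.537 servings → $1.47.
Cheapest feasible corner: $1.47.

$1.47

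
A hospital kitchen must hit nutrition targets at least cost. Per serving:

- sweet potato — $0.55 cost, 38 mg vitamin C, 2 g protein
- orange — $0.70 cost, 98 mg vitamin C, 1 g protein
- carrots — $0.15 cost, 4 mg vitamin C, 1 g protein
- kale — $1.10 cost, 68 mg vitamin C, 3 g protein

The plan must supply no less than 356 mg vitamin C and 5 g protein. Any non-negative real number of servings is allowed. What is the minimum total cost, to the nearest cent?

A basic optimal solution has at most two foods positive. Try each food alone and each pair with both targets met exactly.
sweet potato only: max(356/38, 5/2) = 9.368 servings → $5.15.
orange only: max(356/98, 5/1) = 5 servings → $3.50.
carrots only: max(356/4, 5/1) = 89 servings → $13.35.
kale only: max(356/68, 5/3) = 5.235 servings → $5.76.
sweet potato + orange with both tight: 0.8481 servings and 3.304 servings → $2.78.
sweet potato + carrots: the both-tight solution has a negative serving — not a feasible corner.
sweet potato + kale: the both-tight solution has a negative serving — not a feasible corner.
orange + carrots with both tight: 3.574 servings and 1.426 servings → $2.72.
orange + kale with both tight: 3.221 servings and 0.5929 servings → $2.91.
carrots + kale: intersection lies outside the first quadrant.
So the least-cost plan costs $2.72.

$2.72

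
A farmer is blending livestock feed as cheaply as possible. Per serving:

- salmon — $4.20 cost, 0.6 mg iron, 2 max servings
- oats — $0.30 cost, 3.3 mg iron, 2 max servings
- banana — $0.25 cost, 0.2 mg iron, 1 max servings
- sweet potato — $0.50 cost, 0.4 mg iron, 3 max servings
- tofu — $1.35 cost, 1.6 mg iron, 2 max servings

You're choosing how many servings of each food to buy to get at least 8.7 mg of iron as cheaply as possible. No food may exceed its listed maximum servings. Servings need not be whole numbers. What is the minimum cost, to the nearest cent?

Cost per mg of iron: oats $0.0909, tofu $0.8438, banana $1.2500, sweet potato $1.2500, salmon $7.0000.
Take 2 servings of oats: +6.6 mg iron for $0.60 (total $0.60, still need 2.1 mg).
Take 1.312 servings of tofu: +2.1 mg iron for $1.77 (total $2.37, still need 0.0 mg).
Greedy by cheapest-per-mg is optimal for a single linear constraint, so the minimum cost is $2.37.

$2.37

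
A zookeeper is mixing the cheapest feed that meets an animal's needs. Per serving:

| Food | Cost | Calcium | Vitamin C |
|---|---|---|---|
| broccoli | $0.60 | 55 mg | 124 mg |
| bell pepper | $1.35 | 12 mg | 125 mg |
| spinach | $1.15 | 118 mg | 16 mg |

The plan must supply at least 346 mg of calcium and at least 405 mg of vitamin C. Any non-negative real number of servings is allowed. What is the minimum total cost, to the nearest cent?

Two binding constraints pin down two serving amounts, so the optimal mix uses at most two foods. The candidates are each food alone (scaled to the tighter of calcium/vitamin C) and each pair with both constraints tight.
broccoli only: max(346/55, 405/124) = 6.291 servings → $3.77.
bell pepper only: max(346/12, 405/125) = 28.83 servings → $38.92.
spinach only: max(346/118, 405/16) = 25.31 servings → $29.11.
broccoli + bell pepper: the both-tight solution has a negative serving — not a feasible corner.
broccoli + spinach with both tight: 3.073 servings and 1.5 servings → $3.57.
bell pepper + spinach with both tight: 2.902 servings and 2.637 servings → $6.95.
The minimum over all feasible corners is $3.57.

$3.57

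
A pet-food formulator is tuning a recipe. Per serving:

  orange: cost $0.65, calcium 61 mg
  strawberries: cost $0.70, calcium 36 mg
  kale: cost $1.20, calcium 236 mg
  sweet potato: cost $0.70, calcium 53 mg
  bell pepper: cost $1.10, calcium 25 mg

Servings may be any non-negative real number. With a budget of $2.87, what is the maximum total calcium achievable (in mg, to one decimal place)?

564.4 mg

Calcium per dollar: kale 196.7, orange 93.85, sweet potato 75.71, strawberries 51.43, bell pepper 22.73.
With no serving limits, spend the whole cost allowance on kale: $2.87 / $1.20 × 236 mg = 564.4 mg.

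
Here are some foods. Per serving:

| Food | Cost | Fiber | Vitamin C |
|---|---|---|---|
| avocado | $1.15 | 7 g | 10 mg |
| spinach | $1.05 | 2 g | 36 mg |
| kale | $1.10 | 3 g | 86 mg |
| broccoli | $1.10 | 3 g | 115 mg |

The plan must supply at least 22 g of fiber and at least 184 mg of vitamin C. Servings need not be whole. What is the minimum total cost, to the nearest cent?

$4.45

At the optimum either one food covers both requirements or two foods hit both targets exactly; no other combination can be cheaper.
avocado only: max(22/7, 184/10) = 18.4 servings → $21.16.
spinach only: max(22/2, 184/36) = 11 servings → $11.55.
kale only: max(22/3, 184/86) = 7.333 servings → $8.07.
broccoli only: max(22/3, 184/115) = 7.333 servings → $8.07.
avocado + spinach with both tight: 1.828 servings and 4.603 servings → $6.94.
avocado + kale with both tight: 2.343 servings and 1.867 servings → $4.75.
avocado + broccoli with both tight: 2.552 servings and 1.378 servings → $4.45.
spinach + kale: intersection lies outside the first quadrant.
spinach + broccoli with both targets exact would need a negative amount; discard.
kale + broccoli with both targets exact would need a negative amount; discard.
Cheapest feasible corner: $4.45.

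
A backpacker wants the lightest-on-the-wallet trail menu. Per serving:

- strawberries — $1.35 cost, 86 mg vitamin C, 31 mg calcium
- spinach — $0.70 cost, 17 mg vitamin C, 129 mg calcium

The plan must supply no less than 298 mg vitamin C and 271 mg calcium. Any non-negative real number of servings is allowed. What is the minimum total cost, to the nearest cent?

$5.25

At the optimum either one food covers both requirements or two foods hit both targets exactly; no other combination can be cheaper.
strawberries only: max(298/86, 271/31) = 8.742 servings → $11.80.
spinach only: max(298/17, 271/129) = 17.53 servings → $12.27.
strawberries + spinach with both tight: 3.202 servings and 1.331 servings → $5.25.
The minimum over all feasible corners is $5.25.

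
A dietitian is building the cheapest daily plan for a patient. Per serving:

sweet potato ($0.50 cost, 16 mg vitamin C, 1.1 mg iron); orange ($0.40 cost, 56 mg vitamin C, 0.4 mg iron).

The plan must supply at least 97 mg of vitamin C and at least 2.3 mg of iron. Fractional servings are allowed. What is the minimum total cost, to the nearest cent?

With two linear requirements the optimum uses one or two foods; enumerate the corners.
sweet potato only: max(97/16, 2.3/1.1) = 6.062 servings → $3.03.
orange only: max(97/56, 2.3/0.4) = 5.75 servings → $2.30.
sweet potato + orange with both tight: 1.63 servings and 1.266 servings → $1.32.
Cheapest feasible corner: $1.32.

$1.32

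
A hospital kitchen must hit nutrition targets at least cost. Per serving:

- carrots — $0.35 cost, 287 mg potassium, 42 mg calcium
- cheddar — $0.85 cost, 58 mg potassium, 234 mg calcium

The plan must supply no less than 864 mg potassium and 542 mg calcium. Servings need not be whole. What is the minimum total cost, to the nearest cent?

$2.49

At the optimum either one food covers both requirements or two foods hit both targets exactly; no other combination can be cheaper.
carrots only: max(864/287, 542/42) = 12.9 servings → $4.52.
cheddar only: max(864/58, 542/234) = 14.9 servings → $12.66.
carrots + cheddar with both tight: 2.638 servings and 1.843 servings → $2.49.
So the least-cost plan costs $2.49.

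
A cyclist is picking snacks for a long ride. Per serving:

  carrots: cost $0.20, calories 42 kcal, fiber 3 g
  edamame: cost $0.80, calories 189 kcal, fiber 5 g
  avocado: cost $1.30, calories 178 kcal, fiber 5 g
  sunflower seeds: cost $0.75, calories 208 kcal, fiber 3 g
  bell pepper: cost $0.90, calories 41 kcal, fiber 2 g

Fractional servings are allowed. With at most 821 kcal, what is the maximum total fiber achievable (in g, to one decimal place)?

58.6 g

Fiber per kcal: carrots 0.07143, bell pepper 0.04878, avocado 0.02809, edamame 0.02646, sunflower seeds 0.01442.
With no serving limits, spend the whole calories allowance on carrots: 821 kcal / 42 kcal × 3 g = 58.6 g.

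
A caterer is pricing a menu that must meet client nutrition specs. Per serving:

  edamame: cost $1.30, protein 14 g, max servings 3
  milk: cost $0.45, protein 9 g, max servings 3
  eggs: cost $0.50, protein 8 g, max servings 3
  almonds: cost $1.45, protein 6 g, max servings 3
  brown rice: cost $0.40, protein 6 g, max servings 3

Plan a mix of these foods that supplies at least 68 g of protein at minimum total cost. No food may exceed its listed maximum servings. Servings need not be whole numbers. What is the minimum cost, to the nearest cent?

Cost per g of protein: milk $0.0500, eggs $0.0625, brown rice $0.0667, edamame $0.0929, almonds $0.2417.
Take 3 servings of milk: +27.0 g protein for $1.35 (total $1.35, still need 41.0 g).
Take 3 servings of eggs: +24.0 g protein for $1.50 (total $2.85, still need 17.0 g).
Take 2.833 servings of brown rice: +17.0 g protein for $1.13 (total $3.98, still need 0.0 g).
Greedy by cheapest-per-g is optimal for a single linear constraint, so the minimum cost is $3.98.

$3.98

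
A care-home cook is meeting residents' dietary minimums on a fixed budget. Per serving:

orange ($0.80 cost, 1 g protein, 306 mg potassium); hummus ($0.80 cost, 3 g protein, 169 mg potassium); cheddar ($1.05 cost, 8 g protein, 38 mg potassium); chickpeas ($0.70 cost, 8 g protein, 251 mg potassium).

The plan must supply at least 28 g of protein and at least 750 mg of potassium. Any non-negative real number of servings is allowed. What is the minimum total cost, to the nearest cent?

A basic optimal solution has at most two foods positive. Try each food alone and each pair with both targets met exactly.
orange only: max(28/1, 750/306) = 28 servings → $22.40.
hummus only: max(28/3, 750/169) = 9.333 servings → $7.47.
cheddar only: max(28/8, 750/38) = 19.74 servings → $20.72.
chickpeas only: max(28/8, 750/251) = 3.5 servings → $2.45.
orange + hummus: intersection lies outside the first quadrant.
orange + cheddar with both tight: 2.048 servings and 3.244 servings → $5.04.
orange + chickpeas: the both-tight solution has a negative serving — not a feasible corner.
hummus + cheddar with both tight: 3.987 servings and 2.005 servings → $5.29.
hummus + chickpeas: intersection lies outside the first quadrant.
cheddar + chickpeas with both tight: 0.6033 servings and 2.897 servings → $2.66.
Cheapest feasible corner: $2.45.

$2.45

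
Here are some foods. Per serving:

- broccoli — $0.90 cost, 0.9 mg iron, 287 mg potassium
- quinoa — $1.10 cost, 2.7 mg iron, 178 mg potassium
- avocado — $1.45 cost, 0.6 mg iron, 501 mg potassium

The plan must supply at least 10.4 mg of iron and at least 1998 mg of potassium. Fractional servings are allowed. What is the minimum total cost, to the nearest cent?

broccoli only: max(10.4/0.9, 1998/287) = 11.56 servings → $10.40.
quinoa only: max(10.4/2.7, 1998/178) = 11.22 servings → $12.35.
avocado only: max(10.4/0.6, 1998/501) = 17.33 servings → $25.13.
broccoli + quinoa with both tight: 5.764 servings and 1.93 servings → $7.31.
broccoli + avocado: the both-tight solution has a negative serving — not a feasible corner.
quinoa + avocado with both tight: 3.22 servings and 2.844 servings → $7.67.
So the least-cost plan costs $7.31.

$7.31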